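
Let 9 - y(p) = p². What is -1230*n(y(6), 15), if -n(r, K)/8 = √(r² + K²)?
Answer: 29520*√106 ≈ 3.0393e+5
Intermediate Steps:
y(p) = 9 - p²
n(r, K) = -8*√(K² + r²) (n(r, K) = -8*√(r² + K²) = -8*√(K² + r²))
-1230*n(y(6), 15) = -(-9840)*√(15² + (9 - 1*6²)²) = -(-9840)*√(225 + (9 - 1*36)²) = -(-9840)*√(225 + (9 - 36)²) = -(-9840)*√(225 + (-27)²) = -(-9840)*√(225 + 729) = -(-9840)*√954 = -(-9840)*3*√106 = -(-29520)*√106 = 29520*√106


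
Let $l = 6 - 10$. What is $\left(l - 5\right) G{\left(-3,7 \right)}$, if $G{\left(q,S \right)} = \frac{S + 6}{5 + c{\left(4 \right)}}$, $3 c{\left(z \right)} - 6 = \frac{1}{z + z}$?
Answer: $- \frac{216}{13} \approx -16.615$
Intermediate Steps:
$c{\left(z \right)} = 2 + \frac{1}{6 z}$ ($c{\left(z \right)} = 2 + \frac{1}{3 \left(z + z\right)} = 2 + \frac{1}{3 \cdot 2 z} = 2 + \frac{\frac{1}{2} \frac{1}{z}}{3} = 2 + \frac{1}{6 z}$)
$G{\left(q,S \right)} = \frac{144}{169} + \frac{24 S}{169}$ ($G{\left(q,S \right)} = \frac{S + 6}{5 + \left(2 + \frac{1}{6 \cdot 4}\right)} = \frac{6 + S}{5 + \left(2 + \frac{1}{6} \cdot \frac{1}{4}\right)} = \frac{6 + S}{5 + \left(2 + \frac{1}{24}\right)} = \frac{6 + S}{5 + \frac{49}{24}} = \frac{6 + S}{\frac{169}{24}} = \left(6 + S\right) \frac{24}{169} = \frac{144}{169} + \frac{24 S}{169}$)
$l = -4$ ($l = 6 - 10 = -4$)
$\left(l - 5\right) G{\left(-3,7 \right)} = \left(-4 - 5\right) \left(\frac{144}{169} + \frac{24}{169} \cdot 7\right) = - 9 \left(\frac{144}{169} + \frac{168}{169}\right) = \left(-9\right) \frac{24}{13} = - \frac{216}{13}$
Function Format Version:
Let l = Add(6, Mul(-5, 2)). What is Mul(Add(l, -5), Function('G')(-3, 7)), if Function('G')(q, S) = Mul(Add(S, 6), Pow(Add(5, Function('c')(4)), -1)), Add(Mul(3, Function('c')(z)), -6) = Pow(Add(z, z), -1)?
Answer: Rational(-216, 13) ≈ -16.615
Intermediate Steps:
Function('c')(z) = Add(2, Mul(Rational(1, 6), Pow(z, -1))) (Function('c')(z) = Add(2, Mul(Rational(1, 3), Pow(Add(z, z), -1))) = Add(2, Mul(Rational(1, 3), Pow(Mul(2, z), -1))) = Add(2, Mul(Rational(1, 3), Mul(Rational(1, 2), Pow(z, -1)))) = Add(2, Mul(Rational(1, 6), Pow(z, -1))))
Function('G')(q, S) = Add(Rational(144, 169), Mul(Rational(24, 169), S)) (Function('G')(q, S) = Mul(Add(S, 6), Pow(Add(5, Add(2, Mul(Rational(1, 6), Pow(4, -1)))), -1)) = Mul(Add(6, S), Pow(Add(5, Add(2, Mul(Rational(1, 6), Rational(1, 4)))), -1)) = Mul(Add(6, S), Pow(Add(5, Add(2, Rational(1, 24))), -1)) = Mul(Add(6, S), Pow(Add(5, Rational(49, 24)), -1)) = Mul(Add(6, S), Pow(Rational(169, 24), -1)) = Mul(Add(6, S), Rational(24, 169)) = Add(Rational(144, 169), Mul(Rational(24, 169), S)))
l = -4 (l = Add(6, -10) = -4)
Mul(Add(l, -5), Function('G')(-3, 7)) = Mul(Add(-4, -5), Add(Rational(144, 169), Mul(Rational(24, 169), 7))) = Mul(-9, Add(Rational(144, 169), Rational(168, 169))) = Mul(-9, Rational(24, 13)) = Rational(-216, 13)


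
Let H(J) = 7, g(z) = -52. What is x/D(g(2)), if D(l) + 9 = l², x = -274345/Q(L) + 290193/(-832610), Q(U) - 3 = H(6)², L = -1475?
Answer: -114218740243/58340982700 ≈ -1.9578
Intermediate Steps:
Q(U) = 52 (Q(U) = 3 + 7² = 3 + 49 = 52)
x = -114218740243/21647860 (x = -274345/52 + 290193/(-832610) = -274345*1/52 + 290193*(-1/832610) = -274345/52 - 290193/832610 = -114218740243/21647860 ≈ -5276.2)
D(l) = -9 + l²
x/D(g(2)) = -114218740243/(21647860*(-9 + (-52)²)) = -114218740243/(21647860*(-9 + 2704)) = -114218740243/21647860/2695 = -114218740243/21647860*1/2695 = -114218740243/58340982700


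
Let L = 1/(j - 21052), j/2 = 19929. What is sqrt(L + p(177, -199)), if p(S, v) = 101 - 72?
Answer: 5*sqrt(410252890)/18806 ≈ 5.3852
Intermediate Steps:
p(S, v) = 29
j = 39858 (j = 2*19929 = 39858)
L = 1/18806 (L = 1/(39858 - 21052) = 1/18806 ≈ 5.3175e-5)
sqrt(L + p(177, -199)) = sqrt(1/18806 + 29) = sqrt(545375/18806) = 5*sqrt(410252890)/18806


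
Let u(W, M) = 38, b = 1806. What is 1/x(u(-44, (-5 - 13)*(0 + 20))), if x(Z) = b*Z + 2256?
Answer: 1/70884 ≈ 1.4108e-5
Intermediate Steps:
x(Z) = 2256 + 1806*Z (x(Z) = 1806*Z + 2256 = 2256 + 1806*Z)
1/x(u(-44, (-5 - 13)*(0 + 20))) = 1/(2256 + 1806*38) = 1/(2256 + 68628) = 1/70884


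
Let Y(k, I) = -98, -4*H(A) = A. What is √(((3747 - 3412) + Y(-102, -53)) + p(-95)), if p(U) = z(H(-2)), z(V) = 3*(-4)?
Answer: 15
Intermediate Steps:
H(A) = -A/4
z(V) = -12
p(U) = -12
√(((3747 - 3412) + Y(-102, -53)) + p(-95)) = √(((3747 - 3412) - 98) - 12) = √((335 - 98) - 12) = √(237 - 12) = √225 = 15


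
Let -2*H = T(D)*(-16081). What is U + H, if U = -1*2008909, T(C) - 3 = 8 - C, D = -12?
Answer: -3647955/2 ≈ -1.8240e+6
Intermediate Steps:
T(C) = 11 - C (T(C) = 3 + (8 - C) = 11 - C)
U = -2008909
H = 369863/2 (H = -(11 - 1*(-12))*(-16081)/2 = -(11 + 12)*(-16081)/2 = -23*(-16081)/2 = -1/2*(-369863) = 369863/2 ≈ 1.8493e+5)
U + H = -2008909 + 369863/2 = -3647955/2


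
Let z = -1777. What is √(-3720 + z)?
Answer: I*√5497 ≈ 74.142*I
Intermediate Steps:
√(-3720 + z) = √(-3720 - 1777) = √(-5497) = I*√5497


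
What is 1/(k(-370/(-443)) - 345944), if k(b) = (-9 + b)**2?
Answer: -196249/67878081367 ≈ -2.8912e-6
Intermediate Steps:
1/(k(-370/(-443)) - 345944) = 1/((-9 - 370/(-443))**2 - 345944) = 1/((-9 - 370*(-1/443))**2 - 345944) = 1/((-9 + 370/443)**2 - 345944) = 1/((-3617/443)**2 - 345944) = 1/(13082689/196249 - 345944) = 1/(-67878081367/196249) = -196249/67878081367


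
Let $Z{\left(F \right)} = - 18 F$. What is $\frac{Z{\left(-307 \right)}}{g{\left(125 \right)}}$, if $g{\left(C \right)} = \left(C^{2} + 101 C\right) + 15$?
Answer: $\frac{5526}{28265} \approx 0.19551$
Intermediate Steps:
$g{\left(C \right)} = 15 + C^{2} + 101 C$
$\frac{Z{\left(-307 \right)}}{g{\left(125 \right)}} = \frac{\left(-18\right) \left(-307\right)}{15 + 125^{2} + 101 \cdot 125} = \frac{5526}{15 + 15625 + 12625} = \frac{5526}{28265}$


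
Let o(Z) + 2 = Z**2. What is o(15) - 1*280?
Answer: -57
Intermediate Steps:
o(Z) = -2 + Z**2
o(15) - 1*280 = (-2 + 15**2) - 1*280 = (-2 + 225) - 280 = 223 - 280 = -57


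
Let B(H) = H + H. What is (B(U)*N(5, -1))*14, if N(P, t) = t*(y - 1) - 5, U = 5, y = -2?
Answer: -280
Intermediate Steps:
B(H) = 2*H
N(P, t) = -5 - 3*t (N(P, t) = t*(-2 - 1) - 5 = t*(-3) - 5 = -3*t - 5 = -5 - 3*t)
(B(U)*N(5, -1))*14 = ((2*5)*(-5 - 3*(-1)))*14 = (10*(-5 + 3))*14 = (10*(-2))*14 = -20*14 = -280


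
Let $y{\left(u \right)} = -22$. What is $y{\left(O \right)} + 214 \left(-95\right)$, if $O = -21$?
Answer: $-20352$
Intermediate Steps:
$y{\left(O \right)} + 214 \left(-95\right) = -22 + 214 \left(-95\right) = -22 - 20330 = -20352$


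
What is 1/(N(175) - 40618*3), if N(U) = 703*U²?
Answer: 1/21407521 ≈ 4.6713e-8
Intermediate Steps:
1/(N(175) - 40618*3) = 1/(703*175² - 40618*3) = 1/(703*30625 - 121854) = 1/(21529375 - 121854) = 1/21407521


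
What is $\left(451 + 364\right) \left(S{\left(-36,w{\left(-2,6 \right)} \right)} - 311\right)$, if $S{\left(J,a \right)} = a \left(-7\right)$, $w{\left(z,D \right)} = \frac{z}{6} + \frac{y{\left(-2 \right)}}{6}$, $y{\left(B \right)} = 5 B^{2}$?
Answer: $-270580$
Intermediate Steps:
$w{\left(z,D \right)} = \frac{10}{3} + \frac{z}{6}$ ($w{\left(z,D \right)} = \frac{z}{6} + \frac{5 \left(-2\right)^{2}}{6} = z \frac{1}{6} + 5 \cdot 4 \cdot \frac{1}{6} = \frac{z}{6} + 20 \cdot \frac{1}{6} = \frac{z}{6} + \frac{10}{3} = \frac{10}{3} + \frac{z}{6}$)
$S{\left(J,a \right)} = - 7 a$
$\left(451 + 364\right) \left(S{\left(-36,w{\left(-2,6 \right)} \right)} - 311\right) = \left(451 + 364\right) \left(- 7 \left(\frac{10}{3} + \frac{1}{6} \left(-2\right)\right) - 311\right) = 815 \left(- 7 \left(\frac{10}{3} - \frac{1}{3}\right) - 311\right) = 815 \left(\left(-7\right) 3 - 311\right) = 815 \left(-21 - 311\right) = 815 \left(-332\right) = -270580$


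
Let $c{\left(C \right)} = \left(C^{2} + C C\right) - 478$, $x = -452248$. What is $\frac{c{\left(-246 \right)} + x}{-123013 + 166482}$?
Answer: $- \frac{331694}{43469} \approx -7.6306$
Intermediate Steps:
$c{\left(C \right)} = -478 + 2 C^{2}$ ($c{\left(C \right)} = \left(C^{2} + C^{2}\right) - 478 = 2 C^{2} - 478 = -478 + 2 C^{2}$)
$\frac{c{\left(-246 \right)} + x}{-123013 + 166482} = \frac{\left(-478 + 2 \left(-246\right)^{2}\right) - 452248}{-123013 + 166482} = \frac{\left(-478 + 2 \cdot 60516\right) - 452248}{43469} = \left(\left(-478 + 121032\right) - 452248\right) \frac{1}{43469} = \left(120554 - 452248\right) \frac{1}{43469} = \left(-331694\right) \frac{1}{43469} = - \frac{331694}{43469}$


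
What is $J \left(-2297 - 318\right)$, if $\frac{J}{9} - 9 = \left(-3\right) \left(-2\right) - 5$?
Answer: $-235350$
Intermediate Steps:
$J = 90$ ($J = 81 + 9 \left(\left(-3\right) \left(-2\right) - 5\right) = 81 + 9 \left(6 - 5\right) = 81 + 9 \cdot 1 = 81 + 9 = 90$)
$J \left(-2297 - 318\right) = 90 \left(-2297 - 318\right) = 90 \left(-2615\right) = -235350$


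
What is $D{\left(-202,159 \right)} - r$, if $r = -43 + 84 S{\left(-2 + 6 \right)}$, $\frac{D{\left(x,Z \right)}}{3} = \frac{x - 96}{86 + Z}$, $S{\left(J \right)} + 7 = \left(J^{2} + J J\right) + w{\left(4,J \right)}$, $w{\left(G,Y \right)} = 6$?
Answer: $- \frac{628339}{245} \approx -2564.6$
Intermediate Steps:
$S{\left(J \right)} = -1 + 2 J^{2}$ ($S{\left(J \right)} = -7 + \left(\left(J^{2} + J J\right) + 6\right) = -7 + \left(\left(J^{2} + J^{2}\right) + 6\right) = -7 + \left(2 J^{2} + 6\right) = -7 + \left(6 + 2 J^{2}\right) = -1 + 2 J^{2}$)
$D{\left(x,Z \right)} = \frac{3 \left(-96 + x\right)}{86 + Z}$ ($D{\left(x,Z \right)} = 3 \frac{x - 96}{86 + Z} = 3 \frac{-96 + x}{86 + Z} = \frac{3 \left(-96 + x\right)}{86 + Z}$)
$r = 2561$ ($r = -43 + 84 \left(-1 + 2 \left(-2 + 6\right)^{2}\right) = -43 + 84 \left(-1 + 2 \cdot 4^{2}\right) = -43 + 84 \left(-1 + 2 \cdot 16\right) = -43 + 84 \left(-1 + 32\right) = -43 + 84 \cdot 31 = -43 + 2604 = 2561$)
$D{\left(-202,159 \right)} - r = \frac{3 \left(-96 - 202\right)}{86 + 159} - 2561 = 3 \cdot \frac{1}{245} \left(-298\right) - 2561 = - \frac{894}{245} - 2561 = - \frac{628339}{245}$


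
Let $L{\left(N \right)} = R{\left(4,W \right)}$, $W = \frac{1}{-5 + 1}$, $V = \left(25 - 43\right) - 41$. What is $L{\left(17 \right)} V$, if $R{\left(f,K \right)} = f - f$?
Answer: $0$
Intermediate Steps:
$V = -59$ ($V = -18 - 41 = -59$)
$W = - \frac{1}{4}$ ($W = \frac{1}{-4} = - \frac{1}{4} \approx -0.25$)
$R{\left(f,K \right)} = 0$
$L{\left(N \right)} = 0$
$L{\left(17 \right)} V = 0 \left(-59\right) = 0$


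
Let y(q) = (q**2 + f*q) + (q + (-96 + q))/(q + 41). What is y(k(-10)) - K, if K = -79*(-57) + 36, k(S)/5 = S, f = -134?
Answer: 42145/9 ≈ 4682.8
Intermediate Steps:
k(S) = 5*S
K = 4539 (K = 4503 + 36 = 4539)
y(q) = q**2 - 134*q + (-96 + 2*q)/(41 + q) (y(q) = (q**2 - 134*q) + (q + (-96 + q))/(q + 41) = (q**2 - 134*q) + (-96 + 2*q)/(41 + q) = q**2 - 134*q + (-96 + 2*q)/(41 + q))
y(k(-10)) - K = (-96 + (5*(-10))**3 - 27460*(-10) - 93*(5*(-10))**2)/(41 + 5*(-10)) - 1*4539 = (-96 + (-50)**3 - 5492*(-50) - 93*(-50)**2)/(41 - 50) - 4539 = (-96 - 125000 + 274600 - 93*2500)/(-9) - 4539 = -(-96 - 125000 + 274600 - 232500)/9 - 4539 = -1/9*(-82996) - 4539 = 82996/9 - 4539 = 42145/9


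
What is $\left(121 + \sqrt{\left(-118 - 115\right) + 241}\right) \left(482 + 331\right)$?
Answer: $98373 + 1626 \sqrt{2} \approx 1.0067 \cdot 10^{5}$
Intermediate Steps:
$\left(121 + \sqrt{\left(-118 - 115\right) + 241}\right) \left(482 + 331\right) = \left(121 + \sqrt{-233 + 241}\right) 813 = \left(121 + \sqrt{8}\right) 813 = \left(121 + 2 \sqrt{2}\right) 813 = 98373 + 1626 \sqrt{2}$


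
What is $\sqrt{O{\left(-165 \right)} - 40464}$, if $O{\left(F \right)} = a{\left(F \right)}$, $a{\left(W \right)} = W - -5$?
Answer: $4 i \sqrt{2539} \approx 201.55 i$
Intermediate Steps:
$a{\left(W \right)} = 5 + W$ ($a{\left(W \right)} = W + 5 = 5 + W$)
$O{\left(F \right)} = 5 + F$
$\sqrt{O{\left(-165 \right)} - 40464} = \sqrt{\left(5 - 165\right) - 40464} = \sqrt{-160 - 40464} = \sqrt{-40624} = 4 i \sqrt{2539}$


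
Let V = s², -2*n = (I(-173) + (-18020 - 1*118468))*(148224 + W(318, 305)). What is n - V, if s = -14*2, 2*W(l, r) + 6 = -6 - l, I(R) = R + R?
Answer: 10129751819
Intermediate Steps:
I(R) = 2*R
W(l, r) = -6 - l/2 (W(l, r) = -3 + (-6 - l)/2 = -3 + (-3 - l/2) = -6 - l/2)
s = -28
n = 10129752603 (n = -(2*(-173) + (-18020 - 1*118468))*(148224 + (-6 - ½*318))/2 = -(-346 + (-18020 - 118468))*(148224 + (-6 - 159))/2 = -(-346 - 136488)*(148224 - 165)/2 = -(-68417)*148059 = -½*(-20259505206) = 10129752603)
V = 784 (V = (-28)² = 784)
n - V = 10129752603 - 1*784 = 10129752603 - 784 = 10129751819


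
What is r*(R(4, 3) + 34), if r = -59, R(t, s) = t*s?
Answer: -2714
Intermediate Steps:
R(t, s) = s*t
r*(R(4, 3) + 34) = -59*(3*4 + 34) = -59*(12 + 34) = -59*46 = -2714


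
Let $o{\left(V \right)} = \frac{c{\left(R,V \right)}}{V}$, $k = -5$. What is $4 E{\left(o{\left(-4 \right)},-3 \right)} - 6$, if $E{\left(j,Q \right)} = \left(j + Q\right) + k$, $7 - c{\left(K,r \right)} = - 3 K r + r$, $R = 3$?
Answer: $-13$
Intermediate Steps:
$c{\left(K,r \right)} = 7 - r + 3 K r$ ($c{\left(K,r \right)} = 7 - \left(- 3 K r + r\right) = 7 - \left(r - 3 K r\right) = 7 + \left(- r + 3 K r\right) = 7 - r + 3 K r$)
$o{\left(V \right)} = \frac{7 + 8 V}{V}$ ($o{\left(V \right)} = \frac{7 - V + 3 \cdot 3 V}{V} = \frac{7 - V + 9 V}{V} = \frac{7 + 8 V}{V}$)
$E{\left(j,Q \right)} = -5 + Q + j$ ($E{\left(j,Q \right)} = \left(j + Q\right) - 5 = \left(Q + j\right) - 5 = -5 + Q + j$)
$4 E{\left(o{\left(-4 \right)},-3 \right)} - 6 = 4 \left(-5 - 3 + \left(8 + \frac{7}{-4}\right)\right) - 6 = 4 \left(-5 - 3 + \left(8 + 7 \left(- \frac{1}{4}\right)\right)\right) - 6 = 4 \left(-5 - 3 + \left(8 - \frac{7}{4}\right)\right) - 6 = 4 \left(-5 - 3 + \frac{25}{4}\right) - 6 = 4 \left(- \frac{7}{4}\right) - 6 = -7 - 6 = -13$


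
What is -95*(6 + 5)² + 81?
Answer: -11414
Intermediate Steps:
-95*(6 + 5)² + 81 = -95*11² + 81 = -95*121 + 81 = -11495 + 81 = -11414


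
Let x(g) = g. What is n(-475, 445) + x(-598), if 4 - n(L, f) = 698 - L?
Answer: -1767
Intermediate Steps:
n(L, f) = -694 + L (n(L, f) = 4 - (698 - L) = 4 + (-698 + L) = -694 + L)
n(-475, 445) + x(-598) = (-694 - 475) - 598 = -1169 - 598 = -1767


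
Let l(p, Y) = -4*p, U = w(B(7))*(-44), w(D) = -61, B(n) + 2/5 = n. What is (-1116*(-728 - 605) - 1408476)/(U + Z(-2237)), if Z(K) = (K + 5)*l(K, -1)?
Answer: -19788/4992313 ≈ -0.0039637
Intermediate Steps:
B(n) = -⅖ + n
U = 2684 (U = -61*(-44) = 2684)
Z(K) = -4*K*(5 + K) (Z(K) = (K + 5)*(-4*K) = (5 + K)*(-4*K) = -4*K*(5 + K))
(-1116*(-728 - 605) - 1408476)/(U + Z(-2237)) = (-1116*(-728 - 605) - 1408476)/(2684 - 4*(-2237)*(5 - 2237)) = (-1116*(-1333) - 1408476)/(2684 - 4*(-2237)*(-2232)) = (1487628 - 1408476)/(2684 - 19971936) = 79152/(-19969252) = 79152*(-1/19969252) = -19788/4992313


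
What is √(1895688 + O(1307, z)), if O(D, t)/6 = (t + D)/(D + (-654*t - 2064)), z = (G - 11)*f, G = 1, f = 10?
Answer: √7921544991604518/64643 ≈ 1376.8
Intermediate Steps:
z = -100 (z = (1 - 11)*10 = -10*10 = -100)
O(D, t) = 6*(D + t)/(-2064 + D - 654*t) (O(D, t) = 6*((t + D)/(D + (-654*t - 2064))) = 6*((D + t)/(D + (-2064 - 654*t))) = 6*((D + t)/(-2064 + D - 654*t)) = 6*(D + t)/(-2064 + D - 654*t))
√(1895688 + O(1307, z)) = √(1895688 + 6*(-1*1307 - 1*(-100))/(2064 - 1*1307 + 654*(-100))) = √(1895688 + 6*(-1307 + 100)/(2064 - 1307 - 65400)) = √(1895688 + 6*(-1207)/(-64643)) = √(1895688 + 6*(-1/64643)*(-1207)) = √(1895688 + 7242/64643) = √(122542966626/64643) = √7921544991604518/64643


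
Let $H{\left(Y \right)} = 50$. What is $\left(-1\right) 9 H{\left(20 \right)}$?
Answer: $-450$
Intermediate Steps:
$\left(-1\right) 9 H{\left(20 \right)} = \left(-1\right) 9 \cdot 50 = \left(-9\right) 50 = -450$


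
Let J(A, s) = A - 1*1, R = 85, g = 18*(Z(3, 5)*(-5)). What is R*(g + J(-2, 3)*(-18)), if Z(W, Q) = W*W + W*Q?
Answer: -179010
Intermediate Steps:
Z(W, Q) = W² + Q*W
g = -2160 (g = 18*((3*(5 + 3))*(-5)) = 18*((3*8)*(-5)) = 18*(24*(-5)) = 18*(-120) = -2160)
J(A, s) = -1 + A (J(A, s) = A - 1 = -1 + A)
R*(g + J(-2, 3)*(-18)) = 85*(-2160 + (-1 - 2)*(-18)) = 85*(-2160 - 3*(-18)) = 85*(-2160 + 54) = 85*(-2106) = -179010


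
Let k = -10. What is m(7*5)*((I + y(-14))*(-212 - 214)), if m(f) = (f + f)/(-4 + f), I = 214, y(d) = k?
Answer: -6083280/31 ≈ -1.9623e+5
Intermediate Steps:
y(d) = -10
m(f) = 2*f/(-4 + f) (m(f) = (2*f)/(-4 + f) = 2*f/(-4 + f))
m(7*5)*((I + y(-14))*(-212 - 214)) = (2*(7*5)/(-4 + 7*5))*((214 - 10)*(-212 - 214)) = (2*35/(-4 + 35))*(204*(-426)) = (2*35/31)*(-86904) = (2*35*(1/31))*(-86904) = (70/31)*(-86904) = -6083280/31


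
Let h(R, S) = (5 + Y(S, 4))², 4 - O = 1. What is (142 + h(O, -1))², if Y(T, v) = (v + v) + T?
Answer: 81796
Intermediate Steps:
Y(T, v) = T + 2*v (Y(T, v) = 2*v + T = T + 2*v)
O = 3 (O = 4 - 1*1 = 4 - 1 = 3)
h(R, S) = (13 + S)² (h(R, S) = (5 + (S + 2*4))² = (5 + (S + 8))² = (5 + (8 + S))² = (13 + S)²)
(142 + h(O, -1))² = (142 + (13 - 1)²)² = (142 + 12²)² = (142 + 144)² = 286² = 81796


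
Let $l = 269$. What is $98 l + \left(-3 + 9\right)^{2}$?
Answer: $26398$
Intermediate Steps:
$98 l + \left(-3 + 9\right)^{2} = 98 \cdot 269 + \left(-3 + 9\right)^{2} = 26362 + 6^{2} = 26362 + 36 = 26398$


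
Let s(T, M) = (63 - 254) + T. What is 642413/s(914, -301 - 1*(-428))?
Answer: 642413/723 ≈ 888.54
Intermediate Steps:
s(T, M) = -191 + T
642413/s(914, -301 - 1*(-428)) = 642413/(-191 + 914) = 642413/723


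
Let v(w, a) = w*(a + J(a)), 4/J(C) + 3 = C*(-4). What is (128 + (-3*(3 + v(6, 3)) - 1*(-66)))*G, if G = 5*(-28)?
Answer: -19012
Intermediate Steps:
J(C) = 4/(-3 - 4*C) (J(C) = 4/(-3 + C*(-4)) = 4/(-3 - 4*C))
v(w, a) = w*(a - 4/(3 + 4*a))
G = -140
(128 + (-3*(3 + v(6, 3)) - 1*(-66)))*G = (128 + (-3*(3 + 6*(-4 + 3*(3 + 4*3))/(3 + 4*3)) - 1*(-66)))*(-140) = (128 + (-3*(3 + 6*(-4 + 3*(3 + 12))/(3 + 12)) + 66))*(-140) = (128 + (-3*(3 + 6*(-4 + 3*15)/15) + 66))*(-140) = (128 + (-3*(3 + 6*(1/15)*(-4 + 45)) + 66))*(-140) = (128 + (-3*(3 + 6*(1/15)*41) + 66))*(-140) = (128 + (-3*(3 + 82/5) + 66))*(-140) = (128 + (-3*97/5 + 66))*(-140) = (128 + (-291/5 + 66))*(-140) = (128 + 39/5)*(-140) = (679/5)*(-140) = -19012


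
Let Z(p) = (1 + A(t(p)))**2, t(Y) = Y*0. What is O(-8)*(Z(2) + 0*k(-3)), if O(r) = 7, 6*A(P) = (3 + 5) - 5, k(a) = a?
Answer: 63/4 ≈ 15.750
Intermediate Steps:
t(Y) = 0
A(P) = 1/2 (A(P) = ((3 + 5) - 5)/6 = (8 - 5)/6 = (1/6)*3 = 1/2)
Z(p) = 9/4 (Z(p) = (1 + 1/2)**2 = (3/2)**2 = 9/4)
O(-8)*(Z(2) + 0*k(-3)) = 7*(9/4 + 0*(-3)) = 7*(9/4 + 0) = 7*(9/4) = 63/4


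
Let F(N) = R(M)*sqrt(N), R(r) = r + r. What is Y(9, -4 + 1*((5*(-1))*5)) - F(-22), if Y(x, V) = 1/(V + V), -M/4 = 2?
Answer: -1/58 + 16*I*sqrt(22) ≈ -0.017241 + 75.047*I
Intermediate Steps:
M = -8 (M = -4*2 = -8)
R(r) = 2*r
Y(x, V) = 1/(2*V)
F(N) = -16*sqrt(N) (F(N) = (2*(-8))*sqrt(N) = -16*sqrt(N))
Y(9, -4 + 1*((5*(-1))*5)) - F(-22) = 1/(2*(-4 + 1*((5*(-1))*5))) - (-16)*sqrt(-22) = 1/(2*(-4 + 1*(-5*5))) - (-16)*I*sqrt(22) = 1/(2*(-4 + 1*(-25))) - (-16)*I*sqrt(22) = 1/(2*(-4 - 25)) + 16*I*sqrt(22) = (1/2)/(-29) + 16*I*sqrt(22) = (1/2)*(-1/29) + 16*I*sqrt(22) = -1/58 + 16*I*sqrt(22)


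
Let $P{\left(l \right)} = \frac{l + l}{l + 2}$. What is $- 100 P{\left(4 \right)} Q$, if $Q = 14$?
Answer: $- \frac{5600}{3} \approx -1866.7$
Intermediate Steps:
$P{\left(l \right)} = \frac{2 l}{2 + l}$
$- 100 P{\left(4 \right)} Q = - 100 \cdot 2 \cdot 4 \frac{1}{2 + 4} \cdot 14 = - 100 \cdot 2 \cdot 4 \cdot \frac{1}{6} \cdot 14 = \left(-100\right) \frac{4}{3} \cdot 14 = \left(- \frac{400}{3}\right) 14 = - \frac{5600}{3}$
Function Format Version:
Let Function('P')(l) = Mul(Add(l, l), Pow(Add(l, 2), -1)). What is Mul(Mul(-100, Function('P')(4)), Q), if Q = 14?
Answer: Rational(-5600, 3) ≈ -1866.7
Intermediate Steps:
Function('P')(l) = Mul(2, l, Pow(Add(2, l), -1)) (Function('P')(l) = Mul(Mul(2, l), Pow(Add(2, l), -1)) = Mul(2, l, Pow(Add(2, l), -1)))
Mul(Mul(-100, Function('P')(4)), Q) = Mul(Mul(-100, Mul(2, 4, Pow(Add(2, 4), -1))), 14) = Mul(Mul(-100, Mul(2, 4, Pow(6, -1))), 14) = Mul(Mul(-100, Mul(2, 4, Rational(1, 6))), 14) = Mul(Mul(-100, Rational(4, 3)), 14) = Mul(Rational(-400, 3), 14) = Rational(-5600, 3)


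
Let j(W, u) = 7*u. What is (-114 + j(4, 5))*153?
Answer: -12087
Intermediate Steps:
(-114 + j(4, 5))*153 = (-114 + 7*5)*153 = (-114 + 35)*153 = -79*153 = -12087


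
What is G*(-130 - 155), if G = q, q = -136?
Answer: 38760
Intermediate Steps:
G = -136
G*(-130 - 155) = -136*(-130 - 155) = -136*(-285) = 38760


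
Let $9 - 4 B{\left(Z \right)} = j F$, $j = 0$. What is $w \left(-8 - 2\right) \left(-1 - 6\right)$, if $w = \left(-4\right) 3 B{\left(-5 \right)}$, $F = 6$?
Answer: $-1890$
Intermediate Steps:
$B{\left(Z \right)} = \frac{9}{4}$ ($B{\left(Z \right)} = \frac{9}{4} - \frac{0 \cdot 6}{4} = \frac{9}{4} - 0 = \frac{9}{4} + 0 = \frac{9}{4}$)
$w = -27$ ($w = \left(-4\right) 3 \cdot \frac{9}{4} = \left(-12\right) \frac{9}{4} = -27$)
$w \left(-8 - 2\right) \left(-1 - 6\right) = - 27 \left(-8 - 2\right) \left(-1 - 6\right) = - 27 \left(\left(-10\right) \left(-7\right)\right) = \left(-27\right) 70 = -1890$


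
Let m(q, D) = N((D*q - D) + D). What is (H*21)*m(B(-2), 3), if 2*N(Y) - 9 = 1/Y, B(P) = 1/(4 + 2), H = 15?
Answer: 3465/2 ≈ 1732.5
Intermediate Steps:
B(P) = ⅙ (B(P) = 1/6 = ⅙)
N(Y) = 9/2 + 1/(2*Y)
m(q, D) = (1 + 9*D*q)/(2*D*q) (m(q, D) = (1 + 9*((D*q - D) + D))/(2*((D*q - D) + D)) = (1 + 9*((-D + D*q) + D))/(2*((-D + D*q) + D)) = (1 + 9*(D*q))/(2*((D*q))) = (1/(D*q))*(1 + 9*D*q)/2 = (1 + 9*D*q)/(2*D*q))
(H*21)*m(B(-2), 3) = (15*21)*(9/2 + (½)/(3*(⅙))) = 315*(9/2 + (½)*(⅓)*6) = 315*(9/2 + 1) = 315*(11/2) = 3465/2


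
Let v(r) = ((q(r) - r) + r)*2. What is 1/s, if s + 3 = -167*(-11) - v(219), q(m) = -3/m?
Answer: 73/133884 ≈ 0.00054525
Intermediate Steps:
v(r) = -6/r (v(r) = ((-3/r - r) + r)*2 = ((-r - 3/r) + r)*2 = -3/r*2 = -6/r)
s = 133884/73 (s = -3 + (-167*(-11) - (-6)/219) = -3 + (1837 - (-6)/219) = -3 + (1837 - 1*(-2/73)) = -3 + (1837 + 2/73) = -3 + 134103/73 = 133884/73 ≈ 1834.0)
1/s = 1/(133884/73) = 73/133884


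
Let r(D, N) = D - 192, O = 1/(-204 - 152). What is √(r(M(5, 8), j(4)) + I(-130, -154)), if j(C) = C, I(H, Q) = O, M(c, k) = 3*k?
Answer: I*√5323001/178 ≈ 12.962*I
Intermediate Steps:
O = -1/356 (O = 1/(-356) = -1/356 ≈ -0.0028090)
I(H, Q) = -1/356
r(D, N) = -192 + D
√(r(M(5, 8), j(4)) + I(-130, -154)) = √((-192 + 3*8) - 1/356) = √((-192 + 24) - 1/356) = √(-168 - 1/356) = √(-59809/356) = I*√5323001/178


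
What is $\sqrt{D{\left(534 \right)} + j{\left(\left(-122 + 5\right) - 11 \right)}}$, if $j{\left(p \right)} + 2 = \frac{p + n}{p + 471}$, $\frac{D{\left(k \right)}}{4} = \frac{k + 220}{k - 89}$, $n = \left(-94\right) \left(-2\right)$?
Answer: $\frac{\sqrt{2354684570}}{21805} \approx 2.2254$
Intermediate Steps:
$n = 188$
$D{\left(k \right)} = \frac{4 \left(220 + k\right)}{-89 + k}$ ($D{\left(k \right)} = 4 \frac{k + 220}{k - 89} = 4 \frac{220 + k}{-89 + k} = \frac{4 \left(220 + k\right)}{-89 + k}$)
$j{\left(p \right)} = -2 + \frac{188 + p}{471 + p}$ ($j{\left(p \right)} = -2 + \frac{p + 188}{p + 471} = -2 + \frac{188 + p}{471 + p}$)
$\sqrt{D{\left(534 \right)} + j{\left(\left(-122 + 5\right) - 11 \right)}} = \sqrt{\frac{4 \left(220 + 534\right)}{-89 + 534} + \frac{-754 - \left(\left(-122 + 5\right) - 11\right)}{471 + \left(\left(-122 + 5\right) - 11\right)}} = \sqrt{4 \cdot \frac{1}{445} \cdot 754 + \frac{-754 - \left(-117 - 11\right)}{471 - 128}} = \sqrt{4 \cdot \frac{1}{445} \cdot 754 + \frac{-754 - -128}{471 - 128}} = \sqrt{\frac{3016}{445} + \frac{-754 + 128}{343}} = \sqrt{\frac{3016}{445} + \frac{1}{343} \left(-626\right)} = \sqrt{\frac{3016}{445} - \frac{626}{343}} = \sqrt{\frac{755918}{152635}} = \frac{\sqrt{2354684570}}{21805}$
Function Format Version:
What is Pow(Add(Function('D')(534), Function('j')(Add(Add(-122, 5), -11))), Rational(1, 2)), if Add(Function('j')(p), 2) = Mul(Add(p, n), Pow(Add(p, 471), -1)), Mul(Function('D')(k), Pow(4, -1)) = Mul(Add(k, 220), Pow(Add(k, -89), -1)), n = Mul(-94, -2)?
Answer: Mul(Rational(1, 21805), Pow(2354684570, Rational(1, 2))) ≈ 2.2254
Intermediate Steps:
n = 188
Function('D')(k) = Mul(4, Pow(Add(-89, k), -1), Add(220, k)) (Function('D')(k) = Mul(4, Mul(Add(k, 220), Pow(Add(k, -89), -1))) = Mul(4, Mul(Add(220, k), Pow(Add(-89, k), -1))) = Mul(4, Mul(Pow(Add(-89, k), -1), Add(220, k))) = Mul(4, Pow(Add(-89, k), -1), Add(220, k)))
Function('j')(p) = Add(-2, Mul(Pow(Add(471, p), -1), Add(188, p))) (Function('j')(p) = Add(-2, Mul(Add(p, 188), Pow(Add(p, 471), -1))) = Add(-2, Mul(Add(188, p), Pow(Add(471, p), -1))) = Add(-2, Mul(Pow(Add(471, p), -1), Add(188, p))))
Pow(Add(Function('D')(534), Function('j')(Add(Add(-122, 5), -11))), Rational(1, 2)) = Pow(Add(Mul(4, Pow(Add(-89, 534), -1), Add(220, 534)), Mul(Pow(Add(471, Add(Add(-122, 5), -11)), -1), Add(-754, Mul(-1, Add(Add(-122, 5), -11))))), Rational(1, 2)) = Pow(Add(Mul(4, Pow(445, -1), 754), Mul(Pow(Add(471, Add(-117, -11)), -1), Add(-754, Mul(-1, Add(-117, -11))))), Rational(1, 2)) = Pow(Add(Mul(4, Rational(1, 445), 754), Mul(Pow(Add(471, -128), -1), Add(-754, Mul(-1, -128)))), Rational(1, 2)) = Pow(Add(Rational(3016, 445), Mul(Pow(343, -1), Add(-754, 128))), Rational(1, 2)) = Pow(Add(Rational(3016, 445), Mul(Rational(1, 343), -626)), Rational(1, 2)) = Pow(Add(Rational(3016, 445), Rational(-626, 343)), Rational(1, 2)) = Pow(Rational(755918, 152635), Rational(1, 2)) = Mul(Rational(1, 21805), Pow(2354684570, Rational(1, 2)))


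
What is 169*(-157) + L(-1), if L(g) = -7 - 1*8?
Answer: -26548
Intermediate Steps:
L(g) = -15 (L(g) = -7 - 8 = -15)
169*(-157) + L(-1) = 169*(-157) - 15 = -26533 - 15 = -26548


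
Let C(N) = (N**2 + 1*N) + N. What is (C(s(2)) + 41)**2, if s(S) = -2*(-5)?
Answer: 25921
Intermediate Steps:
s(S) = 10
C(N) = N**2 + 2*N (C(N) = (N**2 + N) + N = (N + N**2) + N = N**2 + 2*N)
(C(s(2)) + 41)**2 = (10*(2 + 10) + 41)**2 = (10*12 + 41)**2 = (120 + 41)**2 = 161**2 = 25921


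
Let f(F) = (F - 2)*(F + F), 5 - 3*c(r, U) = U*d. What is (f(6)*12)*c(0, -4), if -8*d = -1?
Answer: 1056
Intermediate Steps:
d = ⅛ (d = -⅛*(-1) = ⅛ ≈ 0.12500)
c(r, U) = 5/3 - U/24 (c(r, U) = 5/3 - U/(3*8) = 5/3 - U/24)
f(F) = 2*F*(-2 + F) (f(F) = (-2 + F)*(2*F) = 2*F*(-2 + F))
(f(6)*12)*c(0, -4) = ((2*6*(-2 + 6))*12)*(5/3 - 1/24*(-4)) = ((2*6*4)*12)*(5/3 + ⅙) = (48*12)*(11/6) = 576*(11/6) = 1056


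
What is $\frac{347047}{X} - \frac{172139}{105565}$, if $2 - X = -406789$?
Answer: $- \frac{33388579394}{42942891915} \approx -0.77751$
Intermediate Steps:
$X = 406791$ ($X = 2 - -406789 = 2 + 406789 = 406791$)
$\frac{347047}{X} - \frac{172139}{105565} = \frac{347047}{406791} - \frac{172139}{105565} = - \frac{33388579394}{42942891915}$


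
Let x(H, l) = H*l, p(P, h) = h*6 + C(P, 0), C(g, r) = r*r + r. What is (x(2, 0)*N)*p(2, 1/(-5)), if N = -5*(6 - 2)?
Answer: 0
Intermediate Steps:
C(g, r) = r + r² (C(g, r) = r² + r = r + r²)
p(P, h) = 6*h (p(P, h) = h*6 + 0*(1 + 0) = 6*h + 0*1 = 6*h + 0 = 6*h)
N = -20 (N = -5*4 = -20)
(x(2, 0)*N)*p(2, 1/(-5)) = ((2*0)*(-20))*(6*(1/(-5))) = (0*(-20))*(6*(1*(-⅕))) = 0*(6*(-⅕)) = 0*(-6/5) = 0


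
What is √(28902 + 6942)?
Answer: 2*√8961 ≈ 189.33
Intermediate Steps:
√(28902 + 6942) = √35844 = 2*√8961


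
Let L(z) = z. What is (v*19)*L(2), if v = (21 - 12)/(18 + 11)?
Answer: 342/29 ≈ 11.793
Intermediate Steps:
v = 9/29 ≈ 0.31034
(v*19)*L(2) = ((9/29)*19)*2 = (171/29)*2 = 342/29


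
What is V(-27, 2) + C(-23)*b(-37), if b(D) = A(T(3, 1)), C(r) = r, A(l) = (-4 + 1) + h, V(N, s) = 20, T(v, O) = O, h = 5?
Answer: -26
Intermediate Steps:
A(l) = 2 (A(l) = (-4 + 1) + 5 = -3 + 5 = 2)
b(D) = 2
V(-27, 2) + C(-23)*b(-37) = 20 - 23*2 = 20 - 46 = -26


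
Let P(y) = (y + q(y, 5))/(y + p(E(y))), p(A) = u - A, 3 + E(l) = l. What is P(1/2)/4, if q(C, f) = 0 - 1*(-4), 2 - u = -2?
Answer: 9/56 ≈ 0.16071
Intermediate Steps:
u = 4 (u = 2 - 1*(-2) = 2 + 2 = 4)
q(C, f) = 4 (q(C, f) = 0 + 4 = 4)
E(l) = -3 + l
p(A) = 4 - A
P(y) = 4/7 + y/7 (P(y) = (y + 4)/(y + (4 - (-3 + y))) = (4 + y)/(y + (4 + (3 - y))) = (4 + y)/(y + (7 - y)) = (4 + y)/7 = (4 + y)*(⅐) = 4/7 + y/7)
P(1/2)/4 = (4/7 + (⅐)/2)/4 = (4/7 + (⅐)*(½))/4 = (4/7 + 1/14)/4 = (¼)*(9/14) = 9/56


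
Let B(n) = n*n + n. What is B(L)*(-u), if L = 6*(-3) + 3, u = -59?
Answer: 12390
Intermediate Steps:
L = -15 (L = -18 + 3 = -15)
B(n) = n + n² (B(n) = n² + n = n + n²)
B(L)*(-u) = (-15*(1 - 15))*(-1*(-59)) = -15*(-14)*59 = 210*59 = 12390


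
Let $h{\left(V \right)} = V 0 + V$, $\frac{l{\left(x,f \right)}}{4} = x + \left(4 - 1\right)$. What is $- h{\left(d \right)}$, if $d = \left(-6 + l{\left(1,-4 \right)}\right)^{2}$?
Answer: $-100$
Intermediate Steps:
$l{\left(x,f \right)} = 12 + 4 x$ ($l{\left(x,f \right)} = 4 \left(x + \left(4 - 1\right)\right) = 4 \left(x + 3\right) = 4 \left(3 + x\right) = 12 + 4 x$)
$d = 100$ ($d = \left(-6 + \left(12 + 4 \cdot 1\right)\right)^{2} = \left(-6 + \left(12 + 4\right)\right)^{2} = \left(-6 + 16\right)^{2} = 10^{2} = 100$)
$h{\left(V \right)} = V$ ($h{\left(V \right)} = 0 + V = V$)
$- h{\left(d \right)} = \left(-1\right) 100 = -100$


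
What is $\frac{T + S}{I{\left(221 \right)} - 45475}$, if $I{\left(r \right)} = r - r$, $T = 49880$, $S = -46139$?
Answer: $- \frac{3741}{45475} \approx -0.082265$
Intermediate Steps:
$I{\left(r \right)} = 0$
$\frac{T + S}{I{\left(221 \right)} - 45475} = \frac{49880 - 46139}{0 - 45475} = \frac{3741}{-45475} = 3741 \left(- \frac{1}{45475}\right) = - \frac{3741}{45475}$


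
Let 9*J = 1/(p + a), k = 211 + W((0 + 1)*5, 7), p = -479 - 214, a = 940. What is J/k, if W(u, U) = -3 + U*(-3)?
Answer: 1/415701 ≈ 2.4056e-6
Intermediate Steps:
W(u, U) = -3 - 3*U
p = -693
k = 187 (k = 211 + (-3 - 3*7) = 211 + (-3 - 21) = 211 - 24 = 187)
J = 1/2223 (J = 1/(9*(-693 + 940)) = (1/9)/247 = (1/9)*(1/247) = 1/2223 ≈ 0.00044984)
J/k = (1/2223)/187 = (1/2223)*(1/187) = 1/415701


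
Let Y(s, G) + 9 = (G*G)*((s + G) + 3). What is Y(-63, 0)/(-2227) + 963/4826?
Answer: 2188035/10747502 ≈ 0.20359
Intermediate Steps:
Y(s, G) = -9 + G**2*(3 + G + s) (Y(s, G) = -9 + (G*G)*((s + G) + 3) = -9 + G**2*((G + s) + 3) = -9 + G**2*(3 + G + s))
Y(-63, 0)/(-2227) + 963/4826 = (-9 + 0**3 + 3*0**2 - 63*0**2)/(-2227) + 963/4826 = (-9 + 0 + 3*0 - 63*0)*(-1/2227) + 963*(1/4826) = (-9 + 0 + 0 + 0)*(-1/2227) + 963/4826 = -9*(-1/2227) + 963/4826 = 9/2227 + 963/4826 = 2188035/10747502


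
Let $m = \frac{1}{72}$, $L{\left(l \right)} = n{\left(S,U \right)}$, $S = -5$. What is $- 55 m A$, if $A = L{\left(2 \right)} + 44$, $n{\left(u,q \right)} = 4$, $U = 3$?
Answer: $- \frac{110}{3} \approx -36.667$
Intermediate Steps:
$L{\left(l \right)} = 4$
$A = 48$ ($A = 4 + 44 = 48$)
$m = \frac{1}{72} \approx 0.013889$
$- 55 m A = \left(-55\right) \frac{1}{72} \cdot 48 = \left(- \frac{55}{72}\right) 48 = - \frac{110}{3}$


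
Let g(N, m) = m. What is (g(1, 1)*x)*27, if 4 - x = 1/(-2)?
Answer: 243/2 ≈ 121.50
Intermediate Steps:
x = 9/2 (x = 4 - 1/(-2) = 4 - 1*(-½) = 4 + ½ = 9/2 ≈ 4.5000)
(g(1, 1)*x)*27 = (1*(9/2))*27 = (9/2)*27 = 243/2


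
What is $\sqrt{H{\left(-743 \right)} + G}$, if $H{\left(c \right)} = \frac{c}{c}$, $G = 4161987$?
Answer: $2 \sqrt{1040497} \approx 2040.1$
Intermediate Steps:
$H{\left(c \right)} = 1$
$\sqrt{H{\left(-743 \right)} + G} = \sqrt{1 + 4161987} = \sqrt{4161988} = 2 \sqrt{1040497}$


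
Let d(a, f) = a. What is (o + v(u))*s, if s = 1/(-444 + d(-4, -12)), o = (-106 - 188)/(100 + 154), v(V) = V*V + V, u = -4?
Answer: -1377/56896 ≈ -0.024202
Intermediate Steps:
v(V) = V + V**2 (v(V) = V**2 + V = V + V**2)
o = -147/127 (o = -294/254 = -294*1/254 = -147/127 ≈ -1.1575)
s = -1/448 (s = 1/(-444 - 4) = 1/(-448) = -1/448 ≈ -0.0022321)
(o + v(u))*s = (-147/127 - 4*(1 - 4))*(-1/448) = (-147/127 - 4*(-3))*(-1/448) = (-147/127 + 12)*(-1/448) = (1377/127)*(-1/448) = -1377/56896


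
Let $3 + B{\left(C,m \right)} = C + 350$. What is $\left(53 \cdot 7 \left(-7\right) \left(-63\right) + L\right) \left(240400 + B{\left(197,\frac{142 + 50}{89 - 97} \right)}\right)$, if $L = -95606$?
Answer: $16385396720$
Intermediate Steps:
$B{\left(C,m \right)} = 347 + C$ ($B{\left(C,m \right)} = -3 + \left(C + 350\right) = -3 + \left(350 + C\right) = 347 + C$)
$\left(53 \cdot 7 \left(-7\right) \left(-63\right) + L\right) \left(240400 + B{\left(197,\frac{142 + 50}{89 - 97} \right)}\right) = \left(53 \cdot 7 \left(-7\right) \left(-63\right) - 95606\right) \left(240400 + \left(347 + 197\right)\right) = \left(53 \left(-49\right) \left(-63\right) - 95606\right) \left(240400 + 544\right) = \left(\left(-2597\right) \left(-63\right) - 95606\right) 240944 = \left(163611 - 95606\right) 240944 = 68005 \cdot 240944 = 16385396720$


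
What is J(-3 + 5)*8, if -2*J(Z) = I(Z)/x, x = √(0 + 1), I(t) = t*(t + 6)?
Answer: -64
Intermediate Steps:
I(t) = t*(6 + t)
x = 1 (x = √1 = 1)
J(Z) = -Z*(6 + Z)/2 (J(Z) = -Z*(6 + Z)/(2*1) = -Z*(6 + Z)/2)
J(-3 + 5)*8 = -(-3 + 5)*(6 + (-3 + 5))/2*8 = -½*2*(6 + 2)*8 = -½*2*8*8 = -8*8 = -64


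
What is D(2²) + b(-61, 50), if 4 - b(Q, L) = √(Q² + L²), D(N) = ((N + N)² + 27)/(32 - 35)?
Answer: -79/3 - √6221 ≈ -105.21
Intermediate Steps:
D(N) = -9 - 4*N²/3 (D(N) = ((2*N)² + 27)/(-3) = (4*N² + 27)*(-⅓) = (27 + 4*N²)*(-⅓) = -9 - 4*N²/3)
b(Q, L) = 4 - √(L² + Q²) (b(Q, L) = 4 - √(Q² + L²) = 4 - √(L² + Q²))
D(2²) + b(-61, 50) = (-9 - 4*(2²)²/3) + (4 - √(50² + (-61)²)) = (-9 - 4/3*4²) + (4 - √(2500 + 3721)) = (-9 - 4/3*16) + (4 - √6221) = (-9 - 64/3) + (4 - √6221) = -91/3 + (4 - √6221) = -79/3 - √6221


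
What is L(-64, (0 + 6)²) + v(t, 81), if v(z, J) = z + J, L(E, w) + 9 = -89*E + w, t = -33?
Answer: 5771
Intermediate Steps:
L(E, w) = -9 + w - 89*E (L(E, w) = -9 + (-89*E + w) = -9 + (w - 89*E) = -9 + w - 89*E)
v(z, J) = J + z
L(-64, (0 + 6)²) + v(t, 81) = (-9 + (0 + 6)² - 89*(-64)) + (81 - 33) = (-9 + 6² + 5696) + 48 = (-9 + 36 + 5696) + 48 = 5723 + 48 = 5771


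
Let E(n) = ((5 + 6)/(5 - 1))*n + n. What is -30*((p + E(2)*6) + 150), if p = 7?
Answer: -6060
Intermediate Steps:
E(n) = 15*n/4 (E(n) = (11/4)*n + n = (11*(¼))*n + n = 11*n/4 + n = 15*n/4)
-30*((p + E(2)*6) + 150) = -30*((7 + ((15/4)*2)*6) + 150) = -30*((7 + (15/2)*6) + 150) = -30*((7 + 45) + 150) = -30*(52 + 150) = -30*202 = -6060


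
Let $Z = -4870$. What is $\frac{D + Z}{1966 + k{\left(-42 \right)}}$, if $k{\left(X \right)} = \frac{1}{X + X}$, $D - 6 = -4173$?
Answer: $- \frac{759108}{165143} \approx -4.5967$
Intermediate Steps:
$D = -4167$ ($D = 6 - 4173 = -4167$)
$k{\left(X \right)} = \frac{1}{2 X}$
$\frac{D + Z}{1966 + k{\left(-42 \right)}} = \frac{-4167 - 4870}{1966 + \frac{1}{2 \left(-42\right)}} = - \frac{9037}{1966 + \frac{1}{2} \left(- \frac{1}{42}\right)} = - \frac{9037}{1966 - \frac{1}{84}} = - \frac{9037}{\frac{165143}{84}} = \left(-9037\right) \frac{84}{165143} = - \frac{759108}{165143}$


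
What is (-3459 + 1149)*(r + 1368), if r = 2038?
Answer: -7867860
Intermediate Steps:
(-3459 + 1149)*(r + 1368) = (-3459 + 1149)*(2038 + 1368) = -2310*3406 = -7867860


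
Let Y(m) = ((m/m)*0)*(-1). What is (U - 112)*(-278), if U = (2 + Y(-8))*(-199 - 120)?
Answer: 208500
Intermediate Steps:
Y(m) = 0 (Y(m) = (1*0)*(-1) = 0*(-1) = 0)
U = -638 (U = (2 + 0)*(-199 - 120) = 2*(-319) = -638)
(U - 112)*(-278) = (-638 - 112)*(-278) = -750*(-278) = 208500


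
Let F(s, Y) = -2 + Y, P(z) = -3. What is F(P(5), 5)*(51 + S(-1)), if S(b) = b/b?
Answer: 156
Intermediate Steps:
S(b) = 1
F(P(5), 5)*(51 + S(-1)) = (-2 + 5)*(51 + 1) = 3*52 = 156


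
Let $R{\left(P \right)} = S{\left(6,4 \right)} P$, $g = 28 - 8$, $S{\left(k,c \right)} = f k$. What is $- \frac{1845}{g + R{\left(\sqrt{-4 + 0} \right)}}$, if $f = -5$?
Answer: $- \frac{369}{40} - \frac{1107 i}{40} \approx -9.225 - 27.675 i$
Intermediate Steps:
$S{\left(k,c \right)} = - 5 k$
$g = 20$
$R{\left(P \right)} = - 30 P$ ($R{\left(P \right)} = \left(-5\right) 6 P = - 30 P$)
$- \frac{1845}{g + R{\left(\sqrt{-4 + 0} \right)}} = - \frac{1845}{20 - 30 \sqrt{-4 + 0}} = - \frac{1845}{20 - 30 \sqrt{-4}} = - \frac{1845}{20 - 30 \cdot 2 i} = - \frac{1845}{20 - 60 i} = - 1845 \frac{20 + 60 i}{4000} = - \frac{369 \left(20 + 60 i\right)}{800}$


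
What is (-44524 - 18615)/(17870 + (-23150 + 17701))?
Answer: -63139/12421 ≈ -5.0832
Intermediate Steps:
(-44524 - 18615)/(17870 + (-23150 + 17701)) = -63139/(17870 - 5449) = -63139/12421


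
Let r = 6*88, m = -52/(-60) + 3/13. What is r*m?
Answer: 37664/65 ≈ 579.45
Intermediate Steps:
m = 214/195 (m = -52*(-1/60) + 3*(1/13) = 13/15 + 3/13 = 214/195 ≈ 1.0974)
r = 528
r*m = 528*(214/195) = 37664/65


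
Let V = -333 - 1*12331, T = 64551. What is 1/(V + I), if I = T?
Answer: 1/51887 ≈ 1.9273e-5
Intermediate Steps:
I = 64551
V = -12664 (V = -333 - 12331 = -12664)
1/(V + I) = 1/(-12664 + 64551) = 1/51887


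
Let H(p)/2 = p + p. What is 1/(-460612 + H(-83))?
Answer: -1/460944 ≈ -2.1695e-6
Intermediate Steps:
H(p) = 4*p (H(p) = 2*(p + p) = 2*(2*p) = 4*p)
1/(-460612 + H(-83)) = 1/(-460612 + 4*(-83)) = 1/(-460612 - 332) = 1/(-460944) = -1/460944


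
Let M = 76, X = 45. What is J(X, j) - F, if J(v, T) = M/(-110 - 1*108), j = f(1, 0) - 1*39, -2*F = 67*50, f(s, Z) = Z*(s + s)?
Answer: 182537/109 ≈ 1674.7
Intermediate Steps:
f(s, Z) = 2*Z*s (f(s, Z) = Z*(2*s) = 2*Z*s)
F = -1675 (F = -67*50/2 = -½*3350 = -1675)
j = -39 (j = 2*0*1 - 1*39 = 0 - 39 = -39)
J(v, T) = -38/109 (J(v, T) = 76/(-110 - 1*108) = 76/(-110 - 108) = 76/(-218) = 76*(-1/218) = -38/109)
J(X, j) - F = -38/109 - 1*(-1675) = -38/109 + 1675 = 182537/109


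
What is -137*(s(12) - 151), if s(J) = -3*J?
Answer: 25619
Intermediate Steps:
-137*(s(12) - 151) = -137*(-3*12 - 151) = -137*(-36 - 151) = -137*(-187) = 25619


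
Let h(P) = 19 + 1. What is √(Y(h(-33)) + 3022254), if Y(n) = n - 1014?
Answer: 2*√755315 ≈ 1738.2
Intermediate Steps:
h(P) = 20
Y(n) = -1014 + n
√(Y(h(-33)) + 3022254) = √((-1014 + 20) + 3022254) = √(-994 + 3022254) = √3021260 = 2*√755315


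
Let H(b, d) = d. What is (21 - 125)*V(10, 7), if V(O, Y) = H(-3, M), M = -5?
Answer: 520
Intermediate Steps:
V(O, Y) = -5
(21 - 125)*V(10, 7) = (21 - 125)*(-5) = -104*(-5) = 520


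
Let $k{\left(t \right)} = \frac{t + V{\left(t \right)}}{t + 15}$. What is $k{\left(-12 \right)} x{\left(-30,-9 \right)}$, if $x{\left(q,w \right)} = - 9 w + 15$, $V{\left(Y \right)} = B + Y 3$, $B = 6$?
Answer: $-1344$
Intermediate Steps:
$V{\left(Y \right)} = 6 + 3 Y$ ($V{\left(Y \right)} = 6 + Y 3 = 6 + 3 Y$)
$x{\left(q,w \right)} = 15 - 9 w$
$k{\left(t \right)} = \frac{6 + 4 t}{15 + t}$ ($k{\left(t \right)} = \frac{t + \left(6 + 3 t\right)}{t + 15} = \frac{6 + 4 t}{15 + t}$)
$k{\left(-12 \right)} x{\left(-30,-9 \right)} = \frac{2 \left(3 + 2 \left(-12\right)\right)}{15 - 12} \left(15 - -81\right) = \frac{2 \left(3 - 24\right)}{3} \left(15 + 81\right) = 2 \cdot \frac{1}{3} \left(-21\right) 96 = \left(-14\right) 96 = -1344$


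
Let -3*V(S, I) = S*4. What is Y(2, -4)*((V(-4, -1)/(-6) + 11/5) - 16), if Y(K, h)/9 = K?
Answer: -1322/5 ≈ -264.40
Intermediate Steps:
Y(K, h) = 9*K
V(S, I) = -4*S/3 (V(S, I) = -S*4/3 = -4*S/3)
Y(2, -4)*((V(-4, -1)/(-6) + 11/5) - 16) = (9*2)*((-4/3*(-4)/(-6) + 11/5) - 16) = 18*(((16/3)*(-⅙) + 11*(⅕)) - 16) = 18*((-8/9 + 11/5) - 16) = 18*(59/45 - 16) = 18*(-661/45) = -1322/5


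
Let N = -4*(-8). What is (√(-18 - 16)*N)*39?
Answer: 1248*I*√34 ≈ 7277.0*I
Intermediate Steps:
N = 32
(√(-18 - 16)*N)*39 = (√(-18 - 16)*32)*39 = (√(-34)*32)*39 = ((I*√34)*32)*39 = (32*I*√34)*39 = 1248*I*√34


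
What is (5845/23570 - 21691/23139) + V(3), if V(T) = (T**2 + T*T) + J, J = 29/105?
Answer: 67141012453/3817703610 ≈ 17.587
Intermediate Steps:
J = 29/105 (J = 29*(1/105) = 29/105 ≈ 0.27619)
V(T) = 29/105 + 2*T**2 (V(T) = (T**2 + T*T) + 29/105 = (T**2 + T**2) + 29/105 = 2*T**2 + 29/105 = 29/105 + 2*T**2)
(5845/23570 - 21691/23139) + V(3) = (5845/23570 - 21691/23139) + (29/105 + 2*3**2) = (5845*(1/23570) - 21691*1/23139) + (29/105 + 2*9) = (1169/4714 - 21691/23139) + (29/105 + 18) = -75201883/109077246 + 1919/105 = 67141012453/3817703610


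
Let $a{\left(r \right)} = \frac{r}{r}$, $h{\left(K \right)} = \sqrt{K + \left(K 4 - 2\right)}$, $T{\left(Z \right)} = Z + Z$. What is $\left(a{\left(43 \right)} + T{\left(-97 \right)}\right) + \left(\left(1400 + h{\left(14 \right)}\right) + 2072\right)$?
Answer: $3279 + 2 \sqrt{17} \approx 3287.2$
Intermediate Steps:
$T{\left(Z \right)} = 2 Z$
$h{\left(K \right)} = \sqrt{-2 + 5 K}$ ($h{\left(K \right)} = \sqrt{K + \left(4 K - 2\right)} = \sqrt{K + \left(-2 + 4 K\right)} = \sqrt{-2 + 5 K}$)
$a{\left(r \right)} = 1$
$\left(a{\left(43 \right)} + T{\left(-97 \right)}\right) + \left(\left(1400 + h{\left(14 \right)}\right) + 2072\right) = \left(1 + 2 \left(-97\right)\right) + \left(\left(1400 + \sqrt{-2 + 5 \cdot 14}\right) + 2072\right) = \left(1 - 194\right) + \left(\left(1400 + \sqrt{-2 + 70}\right) + 2072\right) = -193 + \left(\left(1400 + \sqrt{68}\right) + 2072\right) = -193 + \left(\left(1400 + 2 \sqrt{17}\right) + 2072\right) = -193 + \left(3472 + 2 \sqrt{17}\right) = 3279 + 2 \sqrt{17}$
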